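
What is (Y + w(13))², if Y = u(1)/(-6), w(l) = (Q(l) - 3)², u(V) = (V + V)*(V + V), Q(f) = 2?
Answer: ⅑ ≈ 0.11111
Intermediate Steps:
u(V) = 4*V² (u(V) = (2*V)*(2*V) = 4*V²)
w(l) = 1 (w(l) = (2 - 3)² = (-1)² = 1)
Y = -⅔ (Y = (4*1²)/(-6) = (4*1)*(-⅙) = 4*(-⅙) = -⅔ ≈ -0.66667)
(Y + w(13))² = (-⅔ + 1)² = (⅓)² = ⅑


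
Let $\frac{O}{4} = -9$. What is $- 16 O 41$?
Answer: $23616$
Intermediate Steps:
$O = -36$ ($O = 4 \left(-9\right) = -36$)
$- 16 O 41 = \left(-16\right) \left(-36\right) 41 = 576 \cdot 41 = 23616$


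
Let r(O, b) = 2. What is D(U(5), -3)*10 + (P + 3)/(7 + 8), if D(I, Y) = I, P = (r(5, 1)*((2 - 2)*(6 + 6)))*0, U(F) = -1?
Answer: -49/5 ≈ -9.8000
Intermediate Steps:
P = 0 (P = (2*((2 - 2)*(6 + 6)))*0 = (2*(0*12))*0 = (2*0)*0 = 0*0 = 0)
D(U(5), -3)*10 + (P + 3)/(7 + 8) = -1*10 + (0 + 3)/(7 + 8) = -10 + 3/15 = -10 + 3*(1/15) = -10 + ⅕ = -49/5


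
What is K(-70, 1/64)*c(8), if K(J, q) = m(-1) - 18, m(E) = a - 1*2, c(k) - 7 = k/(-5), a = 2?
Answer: -486/5 ≈ -97.200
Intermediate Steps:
c(k) = 7 - k/5 (c(k) = 7 + k/(-5) = 7 + k*(-⅕) = 7 - k/5)
m(E) = 0 (m(E) = 2 - 1*2 = 2 - 2 = 0)
K(J, q) = -18 (K(J, q) = 0 - 18 = -18)
K(-70, 1/64)*c(8) = -18*(7 - ⅕*8) = -18*(7 - 8/5) = -18*27/5 = -486/5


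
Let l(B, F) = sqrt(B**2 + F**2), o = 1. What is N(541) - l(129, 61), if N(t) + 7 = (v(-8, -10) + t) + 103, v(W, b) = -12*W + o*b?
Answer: 723 - sqrt(20362) ≈ 580.30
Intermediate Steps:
v(W, b) = b - 12*W (v(W, b) = -12*W + 1*b = -12*W + b = b - 12*W)
N(t) = 182 + t (N(t) = -7 + (((-10 - 12*(-8)) + t) + 103) = -7 + (((-10 + 96) + t) + 103) = -7 + ((86 + t) + 103) = -7 + (189 + t) = 182 + t)
N(541) - l(129, 61) = (182 + 541) - sqrt(129**2 + 61**2) = 723 - sqrt(16641 + 3721) = 723 - sqrt(20362)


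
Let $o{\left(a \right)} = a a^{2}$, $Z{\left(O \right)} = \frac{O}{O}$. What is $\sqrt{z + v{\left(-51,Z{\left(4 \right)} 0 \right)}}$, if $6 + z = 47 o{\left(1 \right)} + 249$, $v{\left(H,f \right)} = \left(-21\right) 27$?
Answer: $i \sqrt{277} \approx 16.643 i$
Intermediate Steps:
$Z{\left(O \right)} = 1$
$o{\left(a \right)} = a^{3}$
$v{\left(H,f \right)} = -567$
$z = 290$ ($z = -6 + \left(47 \cdot 1^{3} + 249\right) = -6 + \left(47 \cdot 1 + 249\right) = -6 + \left(47 + 249\right) = -6 + 296 = 290$)
$\sqrt{z + v{\left(-51,Z{\left(4 \right)} 0 \right)}} = \sqrt{290 - 567} = \sqrt{-277} = i \sqrt{277}$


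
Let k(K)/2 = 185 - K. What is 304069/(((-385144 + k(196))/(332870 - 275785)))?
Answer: -17357778865/385166 ≈ -45066.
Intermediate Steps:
k(K) = 370 - 2*K (k(K) = 2*(185 - K) = 370 - 2*K)
304069/(((-385144 + k(196))/(332870 - 275785))) = 304069/(((-385144 + (370 - 2*196))/(332870 - 275785))) = 304069/(((-385144 + (370 - 392))/57085)) = 304069/(((-385144 - 22)*(1/57085))) = 304069/((-385166*1/57085)) = 304069/(-385166/57085) = 304069*(-57085/385166) = -17357778865/385166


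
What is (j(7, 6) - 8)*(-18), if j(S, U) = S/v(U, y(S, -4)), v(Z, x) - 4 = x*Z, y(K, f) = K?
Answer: 3249/23 ≈ 141.26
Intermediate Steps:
v(Z, x) = 4 + Z*x (v(Z, x) = 4 + x*Z = 4 + Z*x)
j(S, U) = S/(4 + S*U) (j(S, U) = S/(4 + U*S) = S/(4 + S*U))
(j(7, 6) - 8)*(-18) = (7/(4 + 7*6) - 8)*(-18) = (7/(4 + 42) - 8)*(-18) = (7/46 - 8)*(-18) = -361/46*(-18) = 3249/23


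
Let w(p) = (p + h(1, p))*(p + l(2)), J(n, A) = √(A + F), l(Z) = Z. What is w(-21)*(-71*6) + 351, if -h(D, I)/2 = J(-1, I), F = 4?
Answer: -169623 - 16188*I*√17 ≈ -1.6962e+5 - 66745.0*I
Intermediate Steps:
J(n, A) = √(4 + A) (J(n, A) = √(A + 4) = √(4 + A))
h(D, I) = -2*√(4 + I)
w(p) = (2 + p)*(p - 2*√(4 + p)) (w(p) = (p - 2*√(4 + p))*(p + 2) = (p - 2*√(4 + p))*(2 + p) = (2 + p)*(p - 2*√(4 + p)))
w(-21)*(-71*6) + 351 = ((-21)² - 4*√(4 - 21) + 2*(-21) - 2*(-21)*√(4 - 21))*(-71*6) + 351 = (441 - 4*I*√17 - 42 - 2*(-21)*√(-17))*(-426) + 351 = (441 - 4*I*√17 - 42 - 2*(-21)*I*√17)*(-426) + 351 = (441 - 4*I*√17 - 42 + 42*I*√17)*(-426) + 351 = (399 + 38*I*√17)*(-426) + 351 = (-169974 - 16188*I*√17) + 351 = -169623 - 16188*I*√17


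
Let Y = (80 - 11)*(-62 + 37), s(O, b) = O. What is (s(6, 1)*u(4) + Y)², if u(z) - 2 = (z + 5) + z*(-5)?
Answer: 3164841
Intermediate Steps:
u(z) = 7 - 4*z (u(z) = 2 + ((z + 5) + z*(-5)) = 2 + ((5 + z) - 5*z) = 2 + (5 - 4*z) = 7 - 4*z)
Y = -1725 (Y = 69*(-25) = -1725)
(s(6, 1)*u(4) + Y)² = (6*(7 - 4*4) - 1725)² = (6*(7 - 16) - 1725)² = (6*(-9) - 1725)² = (-54 - 1725)² = (-1779)² = 3164841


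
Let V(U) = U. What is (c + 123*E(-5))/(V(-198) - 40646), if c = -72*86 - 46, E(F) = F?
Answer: 6853/40844 ≈ 0.16778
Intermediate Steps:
c = -6238 (c = -6192 - 46 = -6238)
(c + 123*E(-5))/(V(-198) - 40646) = (-6238 + 123*(-5))/(-198 - 40646) = (-6238 - 615)/(-40844) = -6853*(-1/40844) = 6853/40844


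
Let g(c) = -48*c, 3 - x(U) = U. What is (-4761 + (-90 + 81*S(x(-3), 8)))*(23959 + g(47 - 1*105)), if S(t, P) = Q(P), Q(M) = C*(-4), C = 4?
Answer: -164389221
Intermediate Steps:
Q(M) = -16 (Q(M) = 4*(-4) = -16)
x(U) = 3 - U
S(t, P) = -16
(-4761 + (-90 + 81*S(x(-3), 8)))*(23959 + g(47 - 1*105)) = (-4761 + (-90 + 81*(-16)))*(23959 - 48*(47 - 1*105)) = (-4761 + (-90 - 1296))*(23959 - 48*(47 - 105)) = (-4761 - 1386)*(23959 - 48*(-58)) = -6147*(23959 + 2784) = -6147*26743 = -164389221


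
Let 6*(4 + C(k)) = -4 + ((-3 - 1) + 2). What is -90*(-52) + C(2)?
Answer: 4675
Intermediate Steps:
C(k) = -5 (C(k) = -4 + (-4 + ((-3 - 1) + 2))/6 = -4 + (-4 + (-4 + 2))/6 = -4 + (-4 - 2)/6 = -4 + (1/6)*(-6) = -4 - 1 = -5)
-90*(-52) + C(2) = -90*(-52) - 5 = 4680 - 5 = 4675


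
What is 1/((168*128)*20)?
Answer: 1/430080 ≈ 2.3251e-6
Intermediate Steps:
1/((168*128)*20) = 1/(21504*20) = 1/430080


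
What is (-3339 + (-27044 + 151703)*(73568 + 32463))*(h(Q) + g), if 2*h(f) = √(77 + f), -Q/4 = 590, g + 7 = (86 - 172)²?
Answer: 97665696800010 + 6608857545*I*√2283 ≈ 9.7666e+13 + 3.1578e+11*I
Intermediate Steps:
g = 7389 (g = -7 + (86 - 172)² = -7 + (-86)² = -7 + 7396 = 7389)
Q = -2360 (Q = -4*590 = -2360)
h(f) = √(77 + f)/2
(-3339 + (-27044 + 151703)*(73568 + 32463))*(h(Q) + g) = (-3339 + (-27044 + 151703)*(73568 + 32463))*(√(77 - 2360)/2 + 7389) = (-3339 + 124659*106031)*(√(-2283)/2 + 7389) = (-3339 + 13217718429)*((I*√2283)/2 + 7389) = 13217715090*(I*√2283/2 + 7389) = 13217715090*(7389 + I*√2283/2) = 97665696800010 + 6608857545*I*√2283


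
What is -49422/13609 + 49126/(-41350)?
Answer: -1356077717/281366075 ≈ -4.8196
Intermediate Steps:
-49422/13609 + 49126/(-41350) = -49422*1/13609 + 49126*(-1/41350) = -49422/13609 - 24563/20675 = -1356077717/281366075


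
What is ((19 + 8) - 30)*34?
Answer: -102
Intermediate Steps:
((19 + 8) - 30)*34 = (27 - 30)*34 = -3*34 = -102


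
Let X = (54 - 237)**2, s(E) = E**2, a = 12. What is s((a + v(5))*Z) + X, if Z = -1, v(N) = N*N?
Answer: 34858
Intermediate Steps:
v(N) = N**2
X = 33489 (X = (-183)**2 = 33489)
s((a + v(5))*Z) + X = ((12 + 5**2)*(-1))**2 + 33489 = ((12 + 25)*(-1))**2 + 33489 = (37*(-1))**2 + 33489 = (-37)**2 + 33489 = 1369 + 33489 = 34858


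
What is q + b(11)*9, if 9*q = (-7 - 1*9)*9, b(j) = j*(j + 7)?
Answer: 1766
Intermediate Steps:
b(j) = j*(7 + j)
q = -16 (q = ((-7 - 1*9)*9)/9 = ((-7 - 9)*9)/9 = (-16*9)/9 = (⅑)*(-144) = -16)
q + b(11)*9 = -16 + (11*(7 + 11))*9 = -16 + (11*18)*9 = -16 + 198*9 = -16 + 1782 = 1766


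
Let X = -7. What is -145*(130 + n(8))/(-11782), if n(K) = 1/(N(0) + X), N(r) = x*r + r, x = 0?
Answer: 131805/82474 ≈ 1.5981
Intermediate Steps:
N(r) = r (N(r) = 0*r + r = 0 + r = r)
n(K) = -⅐ (n(K) = 1/(0 - 7) = 1/(-7) = -⅐)
-145*(130 + n(8))/(-11782) = -145*(130 - ⅐)/(-11782) = -145*909/7*(-1/11782) = -131805/7*(-1/11782) = 131805/82474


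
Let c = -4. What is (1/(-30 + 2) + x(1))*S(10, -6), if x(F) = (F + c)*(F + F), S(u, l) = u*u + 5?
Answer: -2535/4 ≈ -633.75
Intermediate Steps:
S(u, l) = 5 + u² (S(u, l) = u² + 5 = 5 + u²)
x(F) = 2*F*(-4 + F) (x(F) = (F - 4)*(F + F) = (-4 + F)*(2*F) = 2*F*(-4 + F))
(1/(-30 + 2) + x(1))*S(10, -6) = (1/(-30 + 2) + 2*1*(-4 + 1))*(5 + 10²) = (1/(-28) + 2*1*(-3))*(5 + 100) = (-1/28 - 6)*105 = -169/28*105 = -2535/4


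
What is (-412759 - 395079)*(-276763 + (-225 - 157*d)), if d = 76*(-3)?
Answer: 194844062896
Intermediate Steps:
d = -228
(-412759 - 395079)*(-276763 + (-225 - 157*d)) = (-412759 - 395079)*(-276763 + (-225 - 157*(-228))) = -807838*(-276763 + (-225 + 35796)) = -807838*(-276763 + 35571) = -807838*(-241192) = 194844062896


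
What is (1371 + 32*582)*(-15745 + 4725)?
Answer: -220344900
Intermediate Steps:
(1371 + 32*582)*(-15745 + 4725) = (1371 + 18624)*(-11020) = 19995*(-11020) = -220344900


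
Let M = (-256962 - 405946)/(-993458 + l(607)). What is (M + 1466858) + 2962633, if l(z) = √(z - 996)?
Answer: 4371725772360785987/986958798153 + 662908*I*√389/986958798153 ≈ 4.4295e+6 + 1.3247e-5*I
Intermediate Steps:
l(z) = √(-996 + z)
M = -662908/(-993458 + I*√389) (M = (-256962 - 405946)/(-993458 + √(-996 + 607)) = -662908/(-993458 + √(-389)) = -662908/(-993458 + I*√389) ≈ 0.66727 + 1.3247e-5*I)
(M + 1466858) + 2962633 = ((658571255864/986958798153 + 662908*I*√389/986958798153) + 1466858) + 2962633 = (1447729067312369138/986958798153 + 662908*I*√389/986958798153) + 2962633 = 4371725772360785987/986958798153 + 662908*I*√389/986958798153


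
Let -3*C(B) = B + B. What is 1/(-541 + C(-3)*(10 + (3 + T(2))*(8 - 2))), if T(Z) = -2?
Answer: -1/509 ≈ -0.0019646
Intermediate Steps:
C(B) = -2*B/3 (C(B) = -(B + B)/3 = -2*B/3)
1/(-541 + C(-3)*(10 + (3 + T(2))*(8 - 2))) = 1/(-541 + (-⅔*(-3))*(10 + (3 - 2)*(8 - 2))) = 1/(-541 + 2*(10 + 1*6)) = 1/(-541 + 2*(10 + 6)) = 1/(-541 + 2*16) = 1/(-541 + 32) = 1/(-509) = -1/509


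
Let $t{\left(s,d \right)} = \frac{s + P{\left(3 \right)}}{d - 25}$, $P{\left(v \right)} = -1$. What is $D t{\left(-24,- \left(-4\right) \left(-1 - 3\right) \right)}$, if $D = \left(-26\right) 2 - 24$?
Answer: $- \frac{1900}{41} \approx -46.341$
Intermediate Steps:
$D = -76$ ($D = -52 - 24 = -76$)
$t{\left(s,d \right)} = \frac{-1 + s}{-25 + d}$ ($t{\left(s,d \right)} = \frac{s - 1}{d - 25} = \frac{-1 + s}{-25 + d}$)
$D t{\left(-24,- \left(-4\right) \left(-1 - 3\right) \right)} = - 76 \frac{-1 - 24}{-25 - - 4 \left(-1 - 3\right)} = - 76 \frac{1}{-25 - \left(-4\right) \left(-4\right)} \left(-25\right) = - 76 \frac{1}{-25 - 16} \left(-25\right) = - 76 \frac{1}{-41} \left(-25\right) = - 76 \left(\left(- \frac{1}{41}\right) \left(-25\right)\right) = \left(-76\right) \frac{25}{41} = - \frac{1900}{41}$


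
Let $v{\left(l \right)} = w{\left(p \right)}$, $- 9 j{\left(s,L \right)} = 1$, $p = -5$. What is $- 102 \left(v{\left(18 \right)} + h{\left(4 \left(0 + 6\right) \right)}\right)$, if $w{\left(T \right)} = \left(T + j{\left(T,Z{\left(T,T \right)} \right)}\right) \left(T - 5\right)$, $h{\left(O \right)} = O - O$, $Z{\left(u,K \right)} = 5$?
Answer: $- \frac{15640}{3} \approx -5213.3$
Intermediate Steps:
$j{\left(s,L \right)} = - \frac{1}{9}$ ($j{\left(s,L \right)} = \left(- \frac{1}{9}\right) 1 = - \frac{1}{9}$)
$h{\left(O \right)} = 0$
$w{\left(T \right)} = \left(-5 + T\right) \left(- \frac{1}{9} + T\right)$ ($w{\left(T \right)} = \left(T - \frac{1}{9}\right) \left(T - 5\right) = \left(- \frac{1}{9} + T\right) \left(-5 + T\right) = \left(-5 + T\right) \left(- \frac{1}{9} + T\right)$)
$v{\left(l \right)} = \frac{460}{9}$ ($v{\left(l \right)} = \frac{5}{9} + \left(-5\right)^{2} - - \frac{230}{9} = \frac{5}{9} + 25 + \frac{230}{9} = \frac{460}{9}$)
$- 102 \left(v{\left(18 \right)} + h{\left(4 \left(0 + 6\right) \right)}\right) = - 102 \left(\frac{460}{9} + 0\right) = \left(-102\right) \frac{460}{9} = - \frac{15640}{3}$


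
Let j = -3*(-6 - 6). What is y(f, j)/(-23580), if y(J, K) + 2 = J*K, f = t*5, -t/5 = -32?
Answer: -14399/11790 ≈ -1.2213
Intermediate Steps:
t = 160 (t = -5*(-32) = 160)
f = 800 (f = 160*5 = 800)
j = 36 (j = -3*(-12) = 36)
y(J, K) = -2 + J*K
y(f, j)/(-23580) = (-2 + 800*36)/(-23580) = (-2 + 28800)*(-1/23580) = 28798*(-1/23580) = -14399/11790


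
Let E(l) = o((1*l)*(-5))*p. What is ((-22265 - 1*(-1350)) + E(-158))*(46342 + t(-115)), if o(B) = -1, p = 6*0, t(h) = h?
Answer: -966837705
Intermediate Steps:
p = 0
E(l) = 0 (E(l) = -1*0 = 0)
((-22265 - 1*(-1350)) + E(-158))*(46342 + t(-115)) = ((-22265 - 1*(-1350)) + 0)*(46342 - 115) = ((-22265 + 1350) + 0)*46227 = (-20915 + 0)*46227 = -20915*46227 = -966837705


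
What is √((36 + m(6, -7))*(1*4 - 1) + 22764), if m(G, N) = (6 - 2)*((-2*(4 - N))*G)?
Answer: 2*√5322 ≈ 145.90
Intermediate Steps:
m(G, N) = 4*G*(-8 + 2*N) (m(G, N) = 4*((-8 + 2*N)*G) = 4*(G*(-8 + 2*N)) = 4*G*(-8 + 2*N))
√((36 + m(6, -7))*(1*4 - 1) + 22764) = √((36 + 8*6*(-4 - 7))*(1*4 - 1) + 22764) = √((36 + 8*6*(-11))*(4 - 1) + 22764) = √((36 - 528)*3 + 22764) = √(-492*3 + 22764) = √(-1476 + 22764) = √21288 = 2*√5322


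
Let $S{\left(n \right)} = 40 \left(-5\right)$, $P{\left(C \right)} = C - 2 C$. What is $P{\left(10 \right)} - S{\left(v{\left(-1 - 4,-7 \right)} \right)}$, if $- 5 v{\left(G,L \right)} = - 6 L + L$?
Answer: $190$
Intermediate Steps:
$v{\left(G,L \right)} = L$ ($v{\left(G,L \right)} = - \frac{- 6 L + L}{5} = - \frac{\left(-5\right) L}{5} = L$)
$P{\left(C \right)} = - C$
$S{\left(n \right)} = -200$
$P{\left(10 \right)} - S{\left(v{\left(-1 - 4,-7 \right)} \right)} = \left(-1\right) 10 - -200 = -10 + 200 = 190$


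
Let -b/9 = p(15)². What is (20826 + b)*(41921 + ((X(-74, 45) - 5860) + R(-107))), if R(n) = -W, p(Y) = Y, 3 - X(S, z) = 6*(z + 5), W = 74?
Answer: 671007690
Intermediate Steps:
X(S, z) = -27 - 6*z (X(S, z) = 3 - 6*(z + 5) = 3 - 6*(5 + z) = 3 - (30 + 6*z) = 3 + (-30 - 6*z) = -27 - 6*z)
R(n) = -74 (R(n) = -1*74 = -74)
b = -2025 (b = -9*15² = -9*225 = -2025)
(20826 + b)*(41921 + ((X(-74, 45) - 5860) + R(-107))) = (20826 - 2025)*(41921 + (((-27 - 6*45) - 5860) - 74)) = 18801*(41921 + (((-27 - 270) - 5860) - 74)) = 18801*(41921 + ((-297 - 5860) - 74)) = 18801*(41921 + (-6157 - 74)) = 18801*(41921 - 6231) = 18801*35690 = 671007690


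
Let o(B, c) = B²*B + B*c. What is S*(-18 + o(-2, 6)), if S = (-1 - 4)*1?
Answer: 190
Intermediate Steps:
o(B, c) = B³ + B*c
S = -5 (S = -5*1 = -5)
S*(-18 + o(-2, 6)) = -5*(-18 - 2*(6 + (-2)²)) = -5*(-18 - 2*(6 + 4)) = -5*(-18 - 2*10) = -5*(-18 - 20) = -5*(-38) = 190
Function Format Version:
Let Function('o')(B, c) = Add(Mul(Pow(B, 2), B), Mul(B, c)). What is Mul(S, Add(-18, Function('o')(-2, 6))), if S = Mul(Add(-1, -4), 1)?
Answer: 190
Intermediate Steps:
Function('o')(B, c) = Add(Pow(B, 3), Mul(B, c))
S = -5 (S = Mul(-5, 1) = -5)
Mul(S, Add(-18, Function('o')(-2, 6))) = Mul(-5, Add(-18, Mul(-2, Add(6, Pow(-2, 2))))) = Mul(-5, Add(-18, Mul(-2, Add(6, 4)))) = Mul(-5, Add(-18, Mul(-2, 10))) = Mul(-5, Add(-18, -20)) = Mul(-5, -38) = 190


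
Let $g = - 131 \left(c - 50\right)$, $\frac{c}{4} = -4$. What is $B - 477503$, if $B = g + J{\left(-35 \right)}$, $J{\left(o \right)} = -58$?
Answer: $-468915$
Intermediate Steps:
$c = -16$ ($c = 4 \left(-4\right) = -16$)
$g = 8646$ ($g = - 131 \left(-16 - 50\right) = \left(-131\right) \left(-66\right) = 8646$)
$B = 8588$ ($B = 8646 - 58 = 8588$)
$B - 477503 = 8588 - 477503 = -468915$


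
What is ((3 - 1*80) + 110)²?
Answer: 1089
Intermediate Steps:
((3 - 1*80) + 110)² = ((3 - 80) + 110)² = (-77 + 110)² = 33² = 1089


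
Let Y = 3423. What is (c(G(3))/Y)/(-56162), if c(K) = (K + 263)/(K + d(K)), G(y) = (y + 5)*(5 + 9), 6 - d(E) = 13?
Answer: -25/1345697682 ≈ -1.8578e-8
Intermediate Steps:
d(E) = -7 (d(E) = 6 - 1*13 = 6 - 13 = -7)
G(y) = 70 + 14*y (G(y) = (5 + y)*14 = 70 + 14*y)
c(K) = (263 + K)/(-7 + K) (c(K) = (K + 263)/(K - 7) = (263 + K)/(-7 + K))
(c(G(3))/Y)/(-56162) = (((263 + (70 + 14*3))/(-7 + (70 + 14*3)))/3423)/(-56162) = (((263 + (70 + 42))/(-7 + (70 + 42)))*(1/3423))*(-1/56162) = (((263 + 112)/(-7 + 112))*(1/3423))*(-1/56162) = ((375/105)*(1/3423))*(-1/56162) = (((1/105)*375)*(1/3423))*(-1/56162) = ((25/7)*(1/3423))*(-1/56162) = (25/23961)*(-1/56162) = -25/1345697682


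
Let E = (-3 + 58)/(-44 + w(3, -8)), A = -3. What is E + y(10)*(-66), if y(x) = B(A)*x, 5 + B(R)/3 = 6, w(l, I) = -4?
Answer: -95095/48 ≈ -1981.1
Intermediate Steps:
B(R) = 3 (B(R) = -15 + 3*6 = -15 + 18 = 3)
y(x) = 3*x
E = -55/48 (E = (-3 + 58)/(-44 - 4) = 55/(-48) = 55*(-1/48) = -55/48 ≈ -1.1458)
E + y(10)*(-66) = -55/48 + (3*10)*(-66) = -55/48 + 30*(-66) = -55/48 - 1980 = -95095/48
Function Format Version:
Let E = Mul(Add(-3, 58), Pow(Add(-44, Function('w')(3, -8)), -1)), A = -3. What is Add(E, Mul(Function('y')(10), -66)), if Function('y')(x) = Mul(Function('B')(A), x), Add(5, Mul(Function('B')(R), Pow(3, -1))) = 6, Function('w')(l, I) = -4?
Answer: Rational(-95095, 48) ≈ -1981.1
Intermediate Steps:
Function('B')(R) = 3 (Function('B')(R) = Add(-15, Mul(3, 6)) = Add(-15, 18) = 3)
Function('y')(x) = Mul(3, x)
E = Rational(-55, 48) (E = Mul(Add(-3, 58), Pow(Add(-44, -4), -1)) = Mul(55, Pow(-48, -1)) = Mul(55, Rational(-1, 48)) = Rational(-55, 48) ≈ -1.1458)
Add(E, Mul(Function('y')(10), -66)) = Add(Rational(-55, 48), Mul(Mul(3, 10), -66)) = Add(Rational(-55, 48), Mul(30, -66)) = Add(Rational(-55, 48), -1980) = Rational(-95095, 48)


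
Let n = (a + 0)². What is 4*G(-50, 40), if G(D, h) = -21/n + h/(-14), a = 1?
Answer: -668/7 ≈ -95.429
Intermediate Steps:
n = 1 (n = (1 + 0)² = 1² = 1)
G(D, h) = -21 - h/14 (G(D, h) = -21/1 + h/(-14) = -21*1 + h*(-1/14) = -21 - h/14)
4*G(-50, 40) = 4*(-21 - 1/14*40) = 4*(-21 - 20/7) = 4*(-167/7) = -668/7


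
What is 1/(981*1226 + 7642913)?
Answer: 1/8845619 ≈ 1.1305e-7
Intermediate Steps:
1/(981*1226 + 7642913) = 1/(1202706 + 7642913) = 1/8845619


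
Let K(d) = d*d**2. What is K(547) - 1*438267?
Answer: 163229056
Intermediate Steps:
K(d) = d**3
K(547) - 1*438267 = 547**3 - 1*438267 = 163667323 - 438267 = 163229056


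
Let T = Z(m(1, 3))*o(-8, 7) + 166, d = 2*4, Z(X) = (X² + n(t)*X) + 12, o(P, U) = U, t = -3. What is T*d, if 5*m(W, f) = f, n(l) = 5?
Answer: 54704/25 ≈ 2188.2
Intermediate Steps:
m(W, f) = f/5
Z(X) = 12 + X² + 5*X (Z(X) = (X² + 5*X) + 12 = 12 + X² + 5*X)
d = 8
T = 6838/25 (T = (12 + ((⅕)*3)² + 5*((⅕)*3))*7 + 166 = (12 + (⅗)² + 5*(⅗))*7 + 166 = (12 + 9/25 + 3)*7 + 166 = (384/25)*7 + 166 = 2688/25 + 166 = 6838/25 ≈ 273.52)
T*d = (6838/25)*8 = 54704/25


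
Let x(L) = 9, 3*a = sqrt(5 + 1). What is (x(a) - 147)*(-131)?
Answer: 18078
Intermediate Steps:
a = sqrt(6)/3 (a = sqrt(5 + 1)/3 = sqrt(6)/3 ≈ 0.81650)
(x(a) - 147)*(-131) = (9 - 147)*(-131) = -138*(-131) = 18078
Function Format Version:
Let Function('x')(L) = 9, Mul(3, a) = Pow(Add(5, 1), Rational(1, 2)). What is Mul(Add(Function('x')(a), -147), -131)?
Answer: 18078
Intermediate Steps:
a = Mul(Rational(1, 3), Pow(6, Rational(1, 2))) (a = Mul(Rational(1, 3), Pow(Add(5, 1), Rational(1, 2))) = Mul(Rational(1, 3), Pow(6, Rational(1, 2))) ≈ 0.81650)
Mul(Add(Function('x')(a), -147), -131) = Mul(Add(9, -147), -131) = Mul(-138, -131) = 18078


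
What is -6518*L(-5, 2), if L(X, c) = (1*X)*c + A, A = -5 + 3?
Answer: 78216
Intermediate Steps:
A = -2
L(X, c) = -2 + X*c (L(X, c) = (1*X)*c - 2 = X*c - 2 = -2 + X*c)
-6518*L(-5, 2) = -6518*(-2 - 5*2) = -6518*(-2 - 10) = -6518*(-12) = 78216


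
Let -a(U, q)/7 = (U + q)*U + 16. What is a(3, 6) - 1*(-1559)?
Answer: 1258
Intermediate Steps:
a(U, q) = -112 - 7*U*(U + q) (a(U, q) = -7*((U + q)*U + 16) = -7*(U*(U + q) + 16) = -7*(16 + U*(U + q)) = -112 - 7*U*(U + q))
a(3, 6) - 1*(-1559) = (-112 - 7*3**2 - 7*3*6) - 1*(-1559) = (-112 - 7*9 - 126) + 1559 = (-112 - 63 - 126) + 1559 = -301 + 1559 = 1258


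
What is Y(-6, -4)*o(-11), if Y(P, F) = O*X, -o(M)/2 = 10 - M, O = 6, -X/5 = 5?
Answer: 6300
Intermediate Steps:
X = -25 (X = -5*5 = -25)
o(M) = -20 + 2*M (o(M) = -2*(10 - M) = -20 + 2*M)
Y(P, F) = -150 (Y(P, F) = 6*(-25) = -150)
Y(-6, -4)*o(-11) = -150*(-20 + 2*(-11)) = -150*(-20 - 22) = -150*(-42) = 6300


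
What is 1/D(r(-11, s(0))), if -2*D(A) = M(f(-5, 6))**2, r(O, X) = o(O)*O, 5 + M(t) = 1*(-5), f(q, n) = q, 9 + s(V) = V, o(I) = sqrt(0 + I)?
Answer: -1/50 ≈ -0.020000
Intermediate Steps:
o(I) = sqrt(I)
s(V) = -9 + V
M(t) = -10 (M(t) = -5 + 1*(-5) = -5 - 5 = -10)
r(O, X) = O**(3/2) (r(O, X) = sqrt(O)*O = O**(3/2))
D(A) = -50 (D(A) = -1/2*(-10)**2 = -1/2*100 = -50)
1/D(r(-11, s(0))) = 1/(-50) = -1/50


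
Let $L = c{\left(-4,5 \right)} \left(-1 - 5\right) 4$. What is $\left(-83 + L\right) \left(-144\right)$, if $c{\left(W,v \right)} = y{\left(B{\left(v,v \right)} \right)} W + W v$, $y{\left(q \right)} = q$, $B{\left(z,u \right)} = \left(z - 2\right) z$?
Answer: $-264528$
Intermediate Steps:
$B{\left(z,u \right)} = z \left(-2 + z\right)$ ($B{\left(z,u \right)} = \left(-2 + z\right) z = z \left(-2 + z\right)$)
$c{\left(W,v \right)} = W v + W v \left(-2 + v\right)$ ($c{\left(W,v \right)} = v \left(-2 + v\right) W + W v = W v \left(-2 + v\right) + W v = W v + W v \left(-2 + v\right)$)
$L = 1920$ ($L = \left(-4\right) 5 \left(-1 + 5\right) \left(-1 - 5\right) 4 = \left(-4\right) 5 \cdot 4 \left(-6\right) 4 = \left(-80\right) \left(-6\right) 4 = 480 \cdot 4 = 1920$)
$\left(-83 + L\right) \left(-144\right) = \left(-83 + 1920\right) \left(-144\right) = 1837 \left(-144\right) = -264528$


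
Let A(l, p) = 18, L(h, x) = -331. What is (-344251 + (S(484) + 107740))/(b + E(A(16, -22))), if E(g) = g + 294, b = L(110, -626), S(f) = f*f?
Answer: 2255/19 ≈ 118.68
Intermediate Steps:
S(f) = f²
b = -331
E(g) = 294 + g
(-344251 + (S(484) + 107740))/(b + E(A(16, -22))) = (-344251 + (484² + 107740))/(-331 + (294 + 18)) = (-344251 + (234256 + 107740))/(-331 + 312) = (-344251 + 341996)/(-19) = -2255*(-1/19) = 2255/19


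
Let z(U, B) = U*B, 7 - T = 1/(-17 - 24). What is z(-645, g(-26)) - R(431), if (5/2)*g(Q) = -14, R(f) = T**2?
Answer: 5988828/1681 ≈ 3562.7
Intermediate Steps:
T = 288/41 (T = 7 - 1/(-17 - 24) = 7 - 1/(-41) = 7 - 1*(-1/41) = 7 + 1/41 = 288/41 ≈ 7.0244)
R(f) = 82944/1681 (R(f) = (288/41)**2 = 82944/1681)
g(Q) = -28/5 (g(Q) = (2/5)*(-14) = -28/5)
z(U, B) = B*U
z(-645, g(-26)) - R(431) = -28/5*(-645) - 1*82944/1681 = 3612 - 82944/1681 = 5988828/1681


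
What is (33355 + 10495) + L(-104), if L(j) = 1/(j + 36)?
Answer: 2981799/68 ≈ 43850.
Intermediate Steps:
L(j) = 1/(36 + j)
(33355 + 10495) + L(-104) = (33355 + 10495) + 1/(36 - 104) = 43850 + 1/(-68) = 43850 - 1/68 = 2981799/68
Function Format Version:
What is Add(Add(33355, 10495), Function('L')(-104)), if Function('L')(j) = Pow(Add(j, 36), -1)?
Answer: Rational(2981799, 68) ≈ 43850.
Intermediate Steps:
Function('L')(j) = Pow(Add(36, j), -1)
Add(Add(33355, 10495), Function('L')(-104)) = Add(Add(33355, 10495), Pow(Add(36, -104), -1)) = Add(43850, Pow(-68, -1)) = Add(43850, Rational(-1, 68)) = Rational(2981799, 68)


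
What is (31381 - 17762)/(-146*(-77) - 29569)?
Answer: -13619/18327 ≈ -0.74311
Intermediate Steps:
(31381 - 17762)/(-146*(-77) - 29569) = 13619/(11242 - 29569) = 13619/(-18327) = 13619*(-1/18327) = -13619/18327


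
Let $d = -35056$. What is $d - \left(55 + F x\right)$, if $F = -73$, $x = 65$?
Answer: $-30366$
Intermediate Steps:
$d - \left(55 + F x\right) = -35056 - \left(55 - 4745\right) = -35056 - -4690 = -35056 + 4690 = -30366$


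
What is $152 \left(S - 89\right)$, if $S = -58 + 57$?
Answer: $-13680$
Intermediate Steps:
$S = -1$
$152 \left(S - 89\right) = 152 \left(-1 - 89\right) = 152 \left(-90\right) = -13680$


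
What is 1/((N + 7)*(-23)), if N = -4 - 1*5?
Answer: 1/46 ≈ 0.021739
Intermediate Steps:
N = -9 (N = -4 - 5 = -9)
1/((N + 7)*(-23)) = 1/((-9 + 7)*(-23)) = 1/(-2*(-23)) = 1/46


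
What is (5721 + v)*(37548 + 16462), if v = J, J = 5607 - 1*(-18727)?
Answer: 1623270550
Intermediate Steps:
J = 24334 (J = 5607 + 18727 = 24334)
v = 24334
(5721 + v)*(37548 + 16462) = (5721 + 24334)*(37548 + 16462) = 30055*54010 = 1623270550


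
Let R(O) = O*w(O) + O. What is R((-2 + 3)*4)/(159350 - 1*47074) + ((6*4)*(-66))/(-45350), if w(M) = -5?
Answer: 22139948/636464575 ≈ 0.034786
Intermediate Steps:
R(O) = -4*O (R(O) = O*(-5) + O = -5*O + O = -4*O)
R((-2 + 3)*4)/(159350 - 1*47074) + ((6*4)*(-66))/(-45350) = (-4*(-2 + 3)*4)/(159350 - 1*47074) + ((6*4)*(-66))/(-45350) = (-4*4)/(159350 - 47074) + (24*(-66))*(-1/45350) = -4*4/112276 - 1584*(-1/45350) = -16*1/112276 + 792/22675 = -4/28069 + 792/22675 = 22139948/636464575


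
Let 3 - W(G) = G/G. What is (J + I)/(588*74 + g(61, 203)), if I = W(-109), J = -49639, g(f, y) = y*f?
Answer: -7091/7985 ≈ -0.88804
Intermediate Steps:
g(f, y) = f*y
W(G) = 2 (W(G) = 3 - G/G = 3 - 1*1 = 3 - 1 = 2)
I = 2
(J + I)/(588*74 + g(61, 203)) = (-49639 + 2)/(588*74 + 61*203) = -49637/(43512 + 12383) = -49637/55895 = -49637*1/55895 = -7091/7985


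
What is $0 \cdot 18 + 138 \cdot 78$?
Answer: $10764$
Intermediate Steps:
$0 \cdot 18 + 138 \cdot 78 = 0 + 10764 = 10764$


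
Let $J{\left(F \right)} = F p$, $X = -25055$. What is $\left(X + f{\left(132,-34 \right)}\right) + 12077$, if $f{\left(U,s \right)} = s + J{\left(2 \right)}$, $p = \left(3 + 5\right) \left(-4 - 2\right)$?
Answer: $-13108$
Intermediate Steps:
$p = -48$ ($p = 8 \left(-6\right) = -48$)
$J{\left(F \right)} = - 48 F$ ($J{\left(F \right)} = F \left(-48\right) = - 48 F$)
$f{\left(U,s \right)} = -96 + s$ ($f{\left(U,s \right)} = s - 96 = -96 + s$)
$\left(X + f{\left(132,-34 \right)}\right) + 12077 = \left(-25055 - 130\right) + 12077 = -25185 + 12077 = -13108$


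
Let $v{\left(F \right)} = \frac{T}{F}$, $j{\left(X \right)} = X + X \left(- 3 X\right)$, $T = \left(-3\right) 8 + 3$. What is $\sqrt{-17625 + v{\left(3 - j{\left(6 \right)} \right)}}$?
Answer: $\frac{i \sqrt{440630}}{5} \approx 132.76 i$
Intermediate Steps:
$T = -21$ ($T = -24 + 3 = -21$)
$j{\left(X \right)} = X - 3 X^{2}$
$v{\left(F \right)} = - \frac{21}{F}$
$\sqrt{-17625 + v{\left(3 - j{\left(6 \right)} \right)}} = \sqrt{-17625 - \frac{21}{3 - 6 \left(1 - 18\right)}} = \sqrt{-17625 - \frac{21}{3 - 6 \left(-17\right)}} = \sqrt{-17625 - \frac{21}{3 - -102}} = \sqrt{-17625 - \frac{21}{3 + 102}} = \sqrt{-17625 - \frac{21}{105}} = \sqrt{-17625 - \frac{1}{5}} = \sqrt{- \frac{88126}{5}} = \frac{i \sqrt{440630}}{5}$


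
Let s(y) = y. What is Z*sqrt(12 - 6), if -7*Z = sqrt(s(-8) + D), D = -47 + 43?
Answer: -6*I*sqrt(2)/7 ≈ -1.2122*I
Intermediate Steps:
D = -4
Z = -2*I*sqrt(3)/7 (Z = -sqrt(-8 - 4)/7 = -2*I*sqrt(3)/7 ≈ -0.49487*I)
Z*sqrt(12 - 6) = (-2*I*sqrt(3)/7)*sqrt(12 - 6) = (-2*I*sqrt(3)/7)*sqrt(6) = -6*I*sqrt(2)/7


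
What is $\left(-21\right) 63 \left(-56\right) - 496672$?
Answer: $-422584$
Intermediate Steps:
$\left(-21\right) 63 \left(-56\right) - 496672 = \left(-1323\right) \left(-56\right) - 496672 = 74088 - 496672 = -422584$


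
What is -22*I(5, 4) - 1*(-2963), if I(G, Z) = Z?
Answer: 2875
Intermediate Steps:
-22*I(5, 4) - 1*(-2963) = -22*4 - 1*(-2963) = -88 + 2963 = 2875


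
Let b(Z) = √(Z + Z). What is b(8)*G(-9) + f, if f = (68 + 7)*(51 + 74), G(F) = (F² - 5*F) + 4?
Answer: 9895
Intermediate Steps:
G(F) = 4 + F² - 5*F
b(Z) = √2*√Z (b(Z) = √(2*Z) = √2*√Z)
f = 9375 (f = 75*125 = 9375)
b(8)*G(-9) + f = (√2*√8)*(4 + (-9)² - 5*(-9)) + 9375 = (√2*(2*√2))*(4 + 81 + 45) + 9375 = 4*130 + 9375 = 520 + 9375 = 9895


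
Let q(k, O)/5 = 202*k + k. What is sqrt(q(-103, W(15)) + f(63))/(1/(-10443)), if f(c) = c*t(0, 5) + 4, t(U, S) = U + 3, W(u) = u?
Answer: -41772*I*sqrt(6522) ≈ -3.3735e+6*I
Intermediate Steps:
t(U, S) = 3 + U
q(k, O) = 1015*k (q(k, O) = 5*(202*k + k) = 5*(203*k) = 1015*k)
f(c) = 4 + 3*c (f(c) = c*(3 + 0) + 4 = c*3 + 4 = 3*c + 4 = 4 + 3*c)
sqrt(q(-103, W(15)) + f(63))/(1/(-10443)) = sqrt(1015*(-103) + (4 + 3*63))/(1/(-10443)) = sqrt(-104545 + (4 + 189))/(-1/10443) = sqrt(-104545 + 193)*(-10443) = sqrt(-104352)*(-10443) = (4*I*sqrt(6522))*(-10443) = -41772*I*sqrt(6522)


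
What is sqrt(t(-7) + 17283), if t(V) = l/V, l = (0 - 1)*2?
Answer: sqrt(846881)/7 ≈ 131.47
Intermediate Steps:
l = -2 (l = -1*2 = -2)
t(V) = -2/V
sqrt(t(-7) + 17283) = sqrt(-2/(-7) + 17283) = sqrt(-2*(-1/7) + 17283) = sqrt(2/7 + 17283) = sqrt(120983/7) = sqrt(846881)/7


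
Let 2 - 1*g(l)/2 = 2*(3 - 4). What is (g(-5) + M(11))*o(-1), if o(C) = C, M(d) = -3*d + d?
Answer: 14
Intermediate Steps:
M(d) = -2*d
g(l) = 8 (g(l) = 4 - 4*(3 - 4) = 4 - 4*(-1) = 4 - 2*(-2) = 4 + 4 = 8)
(g(-5) + M(11))*o(-1) = (8 - 2*11)*(-1) = (8 - 22)*(-1) = -14*(-1) = 14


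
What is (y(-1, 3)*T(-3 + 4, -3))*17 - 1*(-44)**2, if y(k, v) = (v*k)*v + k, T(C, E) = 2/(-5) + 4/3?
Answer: -6284/3 ≈ -2094.7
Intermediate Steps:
T(C, E) = 14/15 (T(C, E) = 2*(-1/5) + 4*(1/3) = -2/5 + 4/3 = 14/15)
y(k, v) = k + k*v**2 (y(k, v) = (k*v)*v + k = k*v**2 + k = k + k*v**2)
(y(-1, 3)*T(-3 + 4, -3))*17 - 1*(-44)**2 = (-(1 + 3**2)*(14/15))*17 - 1*(-44)**2 = (-(1 + 9)*(14/15))*17 - 1*1936 = (-1*10*(14/15))*17 - 1936 = -10*14/15*17 - 1936 = -28/3*17 - 1936 = -476/3 - 1936 = -6284/3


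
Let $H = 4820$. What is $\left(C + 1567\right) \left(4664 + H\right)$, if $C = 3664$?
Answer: $49610804$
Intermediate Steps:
$\left(C + 1567\right) \left(4664 + H\right) = \left(3664 + 1567\right) \left(4664 + 4820\right) = 5231 \cdot 9484 = 49610804$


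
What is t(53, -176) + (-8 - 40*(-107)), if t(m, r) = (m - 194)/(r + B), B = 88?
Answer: 376077/88 ≈ 4273.6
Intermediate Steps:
t(m, r) = (-194 + m)/(88 + r) (t(m, r) = (m - 194)/(r + 88) = (-194 + m)/(88 + r))
t(53, -176) + (-8 - 40*(-107)) = (-194 + 53)/(88 - 176) + (-8 - 40*(-107)) = -141/(-88) + (-8 + 4280) = -1/88*(-141) + 4272 = 141/88 + 4272 = 376077/88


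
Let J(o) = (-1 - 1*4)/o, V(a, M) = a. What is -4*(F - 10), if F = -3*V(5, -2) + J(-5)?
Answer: 96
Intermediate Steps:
J(o) = -5/o (J(o) = (-1 - 4)/o = -5/o)
F = -14 (F = -3*5 - 5/(-5) = -15 - 5*(-⅕) = -15 + 1 = -14)
-4*(F - 10) = -4*(-14 - 10) = -4*(-24) = 96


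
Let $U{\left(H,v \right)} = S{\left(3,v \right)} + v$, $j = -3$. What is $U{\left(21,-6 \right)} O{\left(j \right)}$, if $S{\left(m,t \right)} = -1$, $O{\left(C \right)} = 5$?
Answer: $-35$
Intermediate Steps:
$U{\left(H,v \right)} = -1 + v$
$U{\left(21,-6 \right)} O{\left(j \right)} = \left(-1 - 6\right) 5 = \left(-7\right) 5 = -35$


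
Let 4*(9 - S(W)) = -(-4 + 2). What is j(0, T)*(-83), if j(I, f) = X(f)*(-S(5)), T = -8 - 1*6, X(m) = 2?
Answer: 1411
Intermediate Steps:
S(W) = 17/2 (S(W) = 9 - (-1)*(-4 + 2)/4 = 9 - (-1)*(-2)/4 = 9 - 1/4*2 = 9 - 1/2 = 17/2)
T = -14 (T = -8 - 6 = -14)
j(I, f) = -17 (j(I, f) = 2*(-1*17/2) = 2*(-17/2) = -17)
j(0, T)*(-83) = -17*(-83) = 1411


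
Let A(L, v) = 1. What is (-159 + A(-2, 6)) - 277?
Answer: -435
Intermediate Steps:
(-159 + A(-2, 6)) - 277 = (-159 + 1) - 277 = -158 - 277 = -435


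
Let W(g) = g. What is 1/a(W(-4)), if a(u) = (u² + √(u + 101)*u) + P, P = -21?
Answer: 5/1527 - 4*√97/1527 ≈ -0.022525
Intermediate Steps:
a(u) = -21 + u² + u*√(101 + u) (a(u) = (u² + √(u + 101)*u) - 21 = (u² + √(101 + u)*u) - 21 = (u² + u*√(101 + u)) - 21 = -21 + u² + u*√(101 + u))
1/a(W(-4)) = 1/(-21 + (-4)² - 4*√(101 - 4)) = 1/(-21 + 16 - 4*√97) = 1/(-5 - 4*√97)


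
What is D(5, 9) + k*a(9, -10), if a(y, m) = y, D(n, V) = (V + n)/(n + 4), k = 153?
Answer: 12407/9 ≈ 1378.6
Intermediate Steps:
D(n, V) = (V + n)/(4 + n)
D(5, 9) + k*a(9, -10) = (9 + 5)/(4 + 5) + 153*9 = 14/9 + 1377 = 12407/9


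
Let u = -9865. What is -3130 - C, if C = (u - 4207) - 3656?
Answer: 14598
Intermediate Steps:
C = -17728 (C = (-9865 - 4207) - 3656 = -14072 - 3656 = -17728)
-3130 - C = -3130 - 1*(-17728) = -3130 + 17728 = 14598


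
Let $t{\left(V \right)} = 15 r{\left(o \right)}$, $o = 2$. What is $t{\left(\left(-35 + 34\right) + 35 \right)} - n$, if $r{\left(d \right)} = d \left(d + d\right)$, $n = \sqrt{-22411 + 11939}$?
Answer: $120 - 2 i \sqrt{2618} \approx 120.0 - 102.33 i$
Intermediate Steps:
$n = 2 i \sqrt{2618}$ ($n = \sqrt{-10472} = 2 i \sqrt{2618} \approx 102.33 i$)
$r{\left(d \right)} = 2 d^{2}$ ($r{\left(d \right)} = d 2 d = 2 d^{2}$)
$t{\left(V \right)} = 120$ ($t{\left(V \right)} = 15 \cdot 2 \cdot 2^{2} = 15 \cdot 2 \cdot 4 = 15 \cdot 8 = 120$)
$t{\left(\left(-35 + 34\right) + 35 \right)} - n = 120 - 2 i \sqrt{2618}$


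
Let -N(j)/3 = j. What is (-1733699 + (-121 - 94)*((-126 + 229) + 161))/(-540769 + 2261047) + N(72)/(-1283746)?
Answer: -1149061499683/1104200000694 ≈ -1.0406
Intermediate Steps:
N(j) = -3*j
(-1733699 + (-121 - 94)*((-126 + 229) + 161))/(-540769 + 2261047) + N(72)/(-1283746) = (-1733699 + (-121 - 94)*((-126 + 229) + 161))/(-540769 + 2261047) - 3*72/(-1283746) = (-1733699 - 215*(103 + 161))/1720278 - 216*(-1/1283746) = (-1733699 - 215*264)*(1/1720278) + 108/641873 = (-1733699 - 56760)*(1/1720278) + 108/641873 = -1790459*1/1720278 + 108/641873 = -1790459/1720278 + 108/641873 = -1149061499683/1104200000694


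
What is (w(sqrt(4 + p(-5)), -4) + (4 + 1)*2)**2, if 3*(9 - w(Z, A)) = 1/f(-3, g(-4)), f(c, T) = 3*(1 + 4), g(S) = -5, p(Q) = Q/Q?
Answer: 729316/2025 ≈ 360.16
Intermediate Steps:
p(Q) = 1
f(c, T) = 15 (f(c, T) = 3*5 = 15)
w(Z, A) = 404/45 (w(Z, A) = 9 - 1/3/15 = 9 - 1/3*1/15 = 9 - 1/45 = 404/45)
(w(sqrt(4 + p(-5)), -4) + (4 + 1)*2)**2 = (404/45 + (4 + 1)*2)**2 = (404/45 + 5*2)**2 = (404/45 + 10)**2 = (854/45)**2 = 729316/2025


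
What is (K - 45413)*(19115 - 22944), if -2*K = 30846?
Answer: 232941044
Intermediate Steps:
K = -15423 (K = -½*30846 = -15423)
(K - 45413)*(19115 - 22944) = (-15423 - 45413)*(19115 - 22944) = -60836*(-3829) = 232941044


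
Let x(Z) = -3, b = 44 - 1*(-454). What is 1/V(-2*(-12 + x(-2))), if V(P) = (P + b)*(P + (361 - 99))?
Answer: 1/154176 ≈ 6.4861e-6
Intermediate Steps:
b = 498 (b = 44 + 454 = 498)
V(P) = (262 + P)*(498 + P) (V(P) = (P + 498)*(P + (361 - 99)) = (498 + P)*(P + 262) = (498 + P)*(262 + P) = (262 + P)*(498 + P))
1/V(-2*(-12 + x(-2))) = 1/(130476 + (-2*(-12 - 3))² + 760*(-2*(-12 - 3))) = 1/(130476 + (-2*(-15))² + 760*(-2*(-15))) = 1/(130476 + 30² + 760*30) = 1/(130476 + 900 + 22800) = 1/154176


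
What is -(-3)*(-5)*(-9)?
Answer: 135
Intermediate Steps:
-(-3)*(-5)*(-9) = -3*5*(-9) = -15*(-9) = 135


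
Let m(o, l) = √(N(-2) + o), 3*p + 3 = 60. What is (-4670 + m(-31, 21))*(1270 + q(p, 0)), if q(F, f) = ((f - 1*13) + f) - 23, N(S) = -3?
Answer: -5762780 + 1234*I*√34 ≈ -5.7628e+6 + 7195.4*I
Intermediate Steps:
p = 19 (p = -1 + (⅓)*60 = -1 + 20 = 19)
q(F, f) = -36 + 2*f (q(F, f) = ((f - 13) + f) - 23 = ((-13 + f) + f) - 23 = (-13 + 2*f) - 23 = -36 + 2*f)
m(o, l) = √(-3 + o)
(-4670 + m(-31, 21))*(1270 + q(p, 0)) = (-4670 + √(-3 - 31))*(1270 + (-36 + 2*0)) = (-4670 + √(-34))*(1270 + (-36 + 0)) = (-4670 + I*√34)*(1270 - 36) = (-4670 + I*√34)*1234 = -5762780 + 1234*I*√34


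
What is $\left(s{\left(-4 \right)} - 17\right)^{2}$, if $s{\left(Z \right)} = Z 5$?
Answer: $1369$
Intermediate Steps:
$s{\left(Z \right)} = 5 Z$
$\left(s{\left(-4 \right)} - 17\right)^{2} = \left(5 \left(-4\right) - 17\right)^{2} = \left(-20 - 17\right)^{2} = \left(-37\right)^{2} = 1369$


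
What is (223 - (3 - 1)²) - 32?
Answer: 187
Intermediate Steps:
(223 - (3 - 1)²) - 32 = (223 - 1*2²) - 32 = (223 - 1*4) - 32 = (223 - 4) - 32 = 219 - 32 = 187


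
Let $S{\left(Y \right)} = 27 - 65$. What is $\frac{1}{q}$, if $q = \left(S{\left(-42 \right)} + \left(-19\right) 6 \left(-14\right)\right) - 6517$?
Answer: $- \frac{1}{4959} \approx -0.00020165$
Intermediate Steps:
$S{\left(Y \right)} = -38$ ($S{\left(Y \right)} = 27 - 65 = -38$)
$q = -4959$ ($q = \left(-38 + \left(-19\right) 6 \left(-14\right)\right) - 6517 = \left(-38 - -1596\right) - 6517 = \left(-38 + 1596\right) - 6517 = 1558 - 6517 = -4959$)
$\frac{1}{q} = \frac{1}{-4959} = - \frac{1}{4959}$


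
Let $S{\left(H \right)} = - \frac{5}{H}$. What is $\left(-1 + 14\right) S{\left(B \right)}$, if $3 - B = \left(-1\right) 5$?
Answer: $- \frac{65}{8} \approx -8.125$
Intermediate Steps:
$B = 8$ ($B = 3 - \left(-1\right) 5 = 3 - -5 = 3 + 5 = 8$)
$\left(-1 + 14\right) S{\left(B \right)} = \left(-1 + 14\right) \left(- \frac{5}{8}\right) = 13 \left(\left(-5\right) \frac{1}{8}\right) = 13 \left(- \frac{5}{8}\right) = - \frac{65}{8}$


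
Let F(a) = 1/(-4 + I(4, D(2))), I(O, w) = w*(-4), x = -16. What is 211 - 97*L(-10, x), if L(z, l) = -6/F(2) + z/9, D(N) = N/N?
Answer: -39035/9 ≈ -4337.2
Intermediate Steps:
D(N) = 1
I(O, w) = -4*w
F(a) = -1/8 (F(a) = 1/(-4 - 4*1) = 1/(-4 - 4) = 1/(-8) = -1/8)
L(z, l) = 48 + z/9 (L(z, l) = -6/(-1/8) + z/9 = -6*(-8) + z*(1/9) = 48 + z/9)
211 - 97*L(-10, x) = 211 - 97*(48 + (1/9)*(-10)) = 211 - 97*(48 - 10/9) = 211 - 97*422/9 = 211 - 40934/9 = -39035/9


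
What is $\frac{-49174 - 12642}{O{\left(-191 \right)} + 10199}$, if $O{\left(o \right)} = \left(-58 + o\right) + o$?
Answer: $- \frac{61816}{9759} \approx -6.3343$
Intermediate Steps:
$O{\left(o \right)} = -58 + 2 o$
$\frac{-49174 - 12642}{O{\left(-191 \right)} + 10199} = \frac{-49174 - 12642}{\left(-58 + 2 \left(-191\right)\right) + 10199} = - \frac{61816}{\left(-58 - 382\right) + 10199} = - \frac{61816}{-440 + 10199} = - \frac{61816}{9759}$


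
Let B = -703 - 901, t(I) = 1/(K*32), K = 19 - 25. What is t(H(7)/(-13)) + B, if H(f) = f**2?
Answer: -307969/192 ≈ -1604.0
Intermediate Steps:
K = -6
t(I) = -1/192 (t(I) = 1/(-6*32) = -1/6*1/32 = -1/192)
B = -1604
t(H(7)/(-13)) + B = -1/192 - 1604 = -307969/192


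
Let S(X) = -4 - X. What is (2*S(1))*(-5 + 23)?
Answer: -180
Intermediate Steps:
(2*S(1))*(-5 + 23) = (2*(-4 - 1*1))*(-5 + 23) = (2*(-4 - 1))*18 = (2*(-5))*18 = -10*18 = -180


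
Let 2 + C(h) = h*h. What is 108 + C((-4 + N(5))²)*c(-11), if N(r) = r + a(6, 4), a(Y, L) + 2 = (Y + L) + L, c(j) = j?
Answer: -314041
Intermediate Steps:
a(Y, L) = -2 + Y + 2*L (a(Y, L) = -2 + ((Y + L) + L) = -2 + ((L + Y) + L) = -2 + (Y + 2*L) = -2 + Y + 2*L)
N(r) = 12 + r (N(r) = r + (-2 + 6 + 2*4) = r + (-2 + 6 + 8) = r + 12 = 12 + r)
C(h) = -2 + h² (C(h) = -2 + h*h = -2 + h²)
108 + C((-4 + N(5))²)*c(-11) = 108 + (-2 + ((-4 + (12 + 5))²)²)*(-11) = 108 + (-2 + ((-4 + 17)²)²)*(-11) = 108 + (-2 + (13²)²)*(-11) = 108 + (-2 + 169²)*(-11) = 108 + (-2 + 28561)*(-11) = 108 + 28559*(-11) = 108 - 314149 = -314041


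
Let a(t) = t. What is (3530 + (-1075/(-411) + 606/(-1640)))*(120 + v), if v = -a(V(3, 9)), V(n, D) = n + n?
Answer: 22618313773/56170 ≈ 4.0268e+5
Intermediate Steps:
V(n, D) = 2*n
v = -6 (v = -2*3 = -1*6 = -6)
(3530 + (-1075/(-411) + 606/(-1640)))*(120 + v) = (3530 + (-1075/(-411) + 606/(-1640)))*(120 - 6) = (3530 + (-1075*(-1/411) + 606*(-1/1640)))*114 = (3530 + (1075/411 - 303/820))*114 = (3530 + 756967/337020)*114 = (1190437567/337020)*114 = 22618313773/56170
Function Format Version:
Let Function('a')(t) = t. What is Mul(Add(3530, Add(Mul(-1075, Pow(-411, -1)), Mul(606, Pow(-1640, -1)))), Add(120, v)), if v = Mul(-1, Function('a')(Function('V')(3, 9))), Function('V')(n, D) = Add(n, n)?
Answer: Rational(22618313773, 56170) ≈ 4.0268e+5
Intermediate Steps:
Function('V')(n, D) = Mul(2, n)
v = -6 (v = Mul(-1, Mul(2, 3)) = Mul(-1, 6) = -6)
Mul(Add(3530, Add(Mul(-1075, Pow(-411, -1)), Mul(606, Pow(-1640, -1)))), Add(120, v)) = Mul(Add(3530, Add(Mul(-1075, Pow(-411, -1)), Mul(606, Pow(-1640, -1)))), Add(120, -6)) = Mul(Add(3530, Add(Mul(-1075, Rational(-1, 411)), Mul(606, Rational(-1, 1640)))), 114) = Mul(Add(3530, Add(Rational(1075, 411), Rational(-303, 820))), 114) = Mul(Add(3530, Rational(756967, 337020)), 114) = Mul(Rational(1190437567, 337020), 114) = Rational(22618313773, 56170)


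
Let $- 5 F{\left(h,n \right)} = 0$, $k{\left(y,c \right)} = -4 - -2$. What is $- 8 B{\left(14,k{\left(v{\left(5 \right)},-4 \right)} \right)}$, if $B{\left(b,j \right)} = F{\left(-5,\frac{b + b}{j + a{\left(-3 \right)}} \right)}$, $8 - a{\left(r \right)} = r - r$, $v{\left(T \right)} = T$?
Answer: $0$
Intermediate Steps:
$a{\left(r \right)} = 8$ ($a{\left(r \right)} = 8 - \left(r - r\right) = 8 - 0 = 8 + 0 = 8$)
$k{\left(y,c \right)} = -2$ ($k{\left(y,c \right)} = -4 + 2 = -2$)
$F{\left(h,n \right)} = 0$ ($F{\left(h,n \right)} = \left(- \frac{1}{5}\right) 0 = 0$)
$B{\left(b,j \right)} = 0$
$- 8 B{\left(14,k{\left(v{\left(5 \right)},-4 \right)} \right)} = \left(-8\right) 0 = 0$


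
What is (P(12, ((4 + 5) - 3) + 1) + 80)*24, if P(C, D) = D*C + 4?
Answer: 4032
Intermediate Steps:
P(C, D) = 4 + C*D (P(C, D) = C*D + 4 = 4 + C*D)
(P(12, ((4 + 5) - 3) + 1) + 80)*24 = ((4 + 12*(((4 + 5) - 3) + 1)) + 80)*24 = ((4 + 12*((9 - 3) + 1)) + 80)*24 = ((4 + 12*(6 + 1)) + 80)*24 = ((4 + 12*7) + 80)*24 = ((4 + 84) + 80)*24 = (88 + 80)*24 = 168*24 = 4032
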